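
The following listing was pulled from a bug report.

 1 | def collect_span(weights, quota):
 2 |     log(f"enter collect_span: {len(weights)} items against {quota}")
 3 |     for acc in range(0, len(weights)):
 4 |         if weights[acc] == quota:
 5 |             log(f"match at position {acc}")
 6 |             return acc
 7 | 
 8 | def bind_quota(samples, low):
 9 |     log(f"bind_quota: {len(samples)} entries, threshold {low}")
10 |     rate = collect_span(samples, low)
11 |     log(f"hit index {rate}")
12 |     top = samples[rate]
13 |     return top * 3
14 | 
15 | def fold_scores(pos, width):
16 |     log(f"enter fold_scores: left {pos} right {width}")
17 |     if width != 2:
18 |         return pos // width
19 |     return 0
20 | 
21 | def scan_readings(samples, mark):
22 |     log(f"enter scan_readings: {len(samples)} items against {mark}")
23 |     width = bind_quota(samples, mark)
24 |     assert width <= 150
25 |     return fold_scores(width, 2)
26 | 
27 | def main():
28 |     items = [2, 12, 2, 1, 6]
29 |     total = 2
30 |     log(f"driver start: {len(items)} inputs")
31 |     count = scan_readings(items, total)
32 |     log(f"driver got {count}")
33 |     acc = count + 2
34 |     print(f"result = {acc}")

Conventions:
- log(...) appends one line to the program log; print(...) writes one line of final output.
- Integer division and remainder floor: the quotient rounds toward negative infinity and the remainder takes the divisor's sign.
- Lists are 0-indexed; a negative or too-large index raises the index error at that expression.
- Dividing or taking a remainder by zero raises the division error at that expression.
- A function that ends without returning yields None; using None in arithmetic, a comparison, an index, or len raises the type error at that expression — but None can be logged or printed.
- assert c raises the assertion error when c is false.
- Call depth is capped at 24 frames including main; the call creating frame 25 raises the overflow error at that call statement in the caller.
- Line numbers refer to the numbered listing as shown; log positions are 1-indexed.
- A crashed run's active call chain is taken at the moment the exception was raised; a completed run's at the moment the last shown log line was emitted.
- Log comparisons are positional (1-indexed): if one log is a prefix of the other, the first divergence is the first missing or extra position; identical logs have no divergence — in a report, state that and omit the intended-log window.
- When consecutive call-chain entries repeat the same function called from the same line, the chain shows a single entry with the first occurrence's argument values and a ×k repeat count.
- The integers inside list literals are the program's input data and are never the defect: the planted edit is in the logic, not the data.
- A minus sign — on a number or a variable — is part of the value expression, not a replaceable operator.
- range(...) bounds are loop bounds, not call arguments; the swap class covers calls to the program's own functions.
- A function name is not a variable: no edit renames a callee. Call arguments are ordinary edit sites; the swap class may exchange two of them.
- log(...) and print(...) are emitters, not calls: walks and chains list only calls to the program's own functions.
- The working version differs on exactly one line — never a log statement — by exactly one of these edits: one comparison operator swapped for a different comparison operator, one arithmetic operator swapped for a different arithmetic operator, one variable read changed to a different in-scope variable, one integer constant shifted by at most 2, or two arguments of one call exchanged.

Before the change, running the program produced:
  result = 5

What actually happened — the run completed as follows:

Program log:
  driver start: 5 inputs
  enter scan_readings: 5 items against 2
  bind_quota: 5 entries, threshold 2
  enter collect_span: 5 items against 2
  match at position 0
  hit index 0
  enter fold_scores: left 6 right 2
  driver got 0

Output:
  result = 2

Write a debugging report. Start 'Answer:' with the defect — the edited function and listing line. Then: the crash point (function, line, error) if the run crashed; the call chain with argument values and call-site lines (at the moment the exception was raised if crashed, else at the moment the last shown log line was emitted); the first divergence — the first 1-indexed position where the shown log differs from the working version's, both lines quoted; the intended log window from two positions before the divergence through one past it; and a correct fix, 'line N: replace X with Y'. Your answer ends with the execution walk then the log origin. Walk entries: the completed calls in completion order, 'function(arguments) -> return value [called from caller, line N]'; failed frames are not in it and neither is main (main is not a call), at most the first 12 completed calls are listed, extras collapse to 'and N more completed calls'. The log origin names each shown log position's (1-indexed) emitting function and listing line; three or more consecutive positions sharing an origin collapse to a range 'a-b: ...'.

Answer: the defect is in fold_scores at line 17.
Key fact: Position 8 is the first bad log line: 'driver got 0' should read 'driver got 3'.
Call chain: main.
First divergence: position 8; shown 'driver got 0' vs intended 'driver got 3'.
Intended log window:
  6: hit index 0
  7: enter fold_scores: left 6 right 2
  8: driver got 3
Execution walk:
  collect_span([2, 12, 2, 1, 6], 2) -> 0  [called from bind_quota, line 10]
  bind_quota([2, 12, 2, 1, 6], 2) -> 6  [called from scan_readings, line 23]
  fold_scores(6, 2) -> 0  [called from scan_readings, line 25]
  scan_readings([2, 12, 2, 1, 6], 2) -> 0  [called from main, line 31]
Log origins:
  1 — main, line 30
  2 — scan_readings, line 22
  3 — bind_quota, line 9
  4 — collect_span, line 2
  5 — collect_span, line 5
  6 — bind_quota, line 11
  7 — fold_scores, line 16
  8 — main, line 32
A correct fix: line 17: replace `2` with `0`.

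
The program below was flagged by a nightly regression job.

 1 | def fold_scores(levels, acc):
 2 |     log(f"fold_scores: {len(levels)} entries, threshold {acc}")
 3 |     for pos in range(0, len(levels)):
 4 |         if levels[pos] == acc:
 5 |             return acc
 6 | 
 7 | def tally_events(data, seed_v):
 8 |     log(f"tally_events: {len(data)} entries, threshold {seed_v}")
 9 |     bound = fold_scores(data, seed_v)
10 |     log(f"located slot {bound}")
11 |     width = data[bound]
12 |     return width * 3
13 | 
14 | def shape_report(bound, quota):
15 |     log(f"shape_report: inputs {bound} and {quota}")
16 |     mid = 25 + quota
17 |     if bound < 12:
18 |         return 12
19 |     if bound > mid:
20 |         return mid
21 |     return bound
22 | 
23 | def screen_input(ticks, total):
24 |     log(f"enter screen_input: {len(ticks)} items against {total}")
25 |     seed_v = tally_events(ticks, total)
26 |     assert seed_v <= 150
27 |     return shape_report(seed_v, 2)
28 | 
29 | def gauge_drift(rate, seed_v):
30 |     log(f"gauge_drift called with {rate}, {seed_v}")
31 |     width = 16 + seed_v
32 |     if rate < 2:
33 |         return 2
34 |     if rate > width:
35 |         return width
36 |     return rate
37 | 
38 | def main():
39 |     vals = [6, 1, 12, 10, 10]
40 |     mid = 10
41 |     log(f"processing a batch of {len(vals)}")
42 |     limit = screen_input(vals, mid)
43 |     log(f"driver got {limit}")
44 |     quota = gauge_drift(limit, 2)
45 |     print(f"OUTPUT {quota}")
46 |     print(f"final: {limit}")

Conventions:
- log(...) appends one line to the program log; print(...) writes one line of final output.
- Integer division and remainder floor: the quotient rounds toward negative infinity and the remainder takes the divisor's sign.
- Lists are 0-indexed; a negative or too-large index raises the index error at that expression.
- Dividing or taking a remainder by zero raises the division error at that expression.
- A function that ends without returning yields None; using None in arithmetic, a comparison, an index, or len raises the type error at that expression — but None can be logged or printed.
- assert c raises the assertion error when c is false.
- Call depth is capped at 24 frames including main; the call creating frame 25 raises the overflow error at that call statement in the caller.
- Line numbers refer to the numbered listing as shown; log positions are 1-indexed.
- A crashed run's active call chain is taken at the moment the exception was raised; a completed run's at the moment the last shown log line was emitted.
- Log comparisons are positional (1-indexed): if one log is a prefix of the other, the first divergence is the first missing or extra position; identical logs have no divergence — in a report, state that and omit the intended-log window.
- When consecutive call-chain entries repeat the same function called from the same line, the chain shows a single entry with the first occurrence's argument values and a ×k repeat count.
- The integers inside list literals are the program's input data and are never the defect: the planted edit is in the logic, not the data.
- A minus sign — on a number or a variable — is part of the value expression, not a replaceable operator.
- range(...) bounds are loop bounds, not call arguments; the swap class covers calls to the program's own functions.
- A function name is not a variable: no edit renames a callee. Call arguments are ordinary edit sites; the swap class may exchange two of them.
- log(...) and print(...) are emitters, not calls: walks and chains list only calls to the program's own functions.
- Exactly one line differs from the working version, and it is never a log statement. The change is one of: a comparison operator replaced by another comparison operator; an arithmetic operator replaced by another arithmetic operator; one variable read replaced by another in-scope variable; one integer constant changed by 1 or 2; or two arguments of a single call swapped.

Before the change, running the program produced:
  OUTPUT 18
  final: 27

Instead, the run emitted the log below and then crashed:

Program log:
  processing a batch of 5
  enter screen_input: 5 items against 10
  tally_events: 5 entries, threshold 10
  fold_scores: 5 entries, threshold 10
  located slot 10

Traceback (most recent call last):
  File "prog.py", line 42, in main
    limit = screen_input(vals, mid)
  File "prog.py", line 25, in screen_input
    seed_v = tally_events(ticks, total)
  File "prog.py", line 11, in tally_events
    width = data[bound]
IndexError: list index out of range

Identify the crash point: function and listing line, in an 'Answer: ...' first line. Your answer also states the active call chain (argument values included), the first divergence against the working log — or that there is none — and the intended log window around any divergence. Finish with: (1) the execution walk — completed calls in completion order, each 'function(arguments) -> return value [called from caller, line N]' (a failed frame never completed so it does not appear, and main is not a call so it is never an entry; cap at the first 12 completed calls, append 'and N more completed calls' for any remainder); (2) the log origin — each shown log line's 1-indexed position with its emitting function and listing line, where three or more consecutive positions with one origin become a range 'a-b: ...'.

Answer: the error was raised in tally_events, line 11.
Core observation: Log line 5 is where behavior first shows: 'located slot 10' appears instead of 'located slot 3'.
Call chain: main -> screen_input([6, 1, 12, 10, 10], 10) (called at line 42) -> tally_events([6, 1, 12, 10, 10], 10) (called at line 25).
First divergence: position 5 — shown 'located slot 10', intended 'located slot 3'.
Intended log window:
  3: tally_events: 5 entries, threshold 10
  4: fold_scores: 5 entries, threshold 10
  5: located slot 3
  6: shape_report: inputs 30 and 2
Execution walk:
  fold_scores([6, 1, 12, 10, 10], 10) -> 10  [called from tally_events, line 9]
Origin of each log line:
  1: from main, line 41
  2: from screen_input, line 24
  3: from tally_events, line 8
  4: from fold_scores, line 2
  5: from tally_events, line 10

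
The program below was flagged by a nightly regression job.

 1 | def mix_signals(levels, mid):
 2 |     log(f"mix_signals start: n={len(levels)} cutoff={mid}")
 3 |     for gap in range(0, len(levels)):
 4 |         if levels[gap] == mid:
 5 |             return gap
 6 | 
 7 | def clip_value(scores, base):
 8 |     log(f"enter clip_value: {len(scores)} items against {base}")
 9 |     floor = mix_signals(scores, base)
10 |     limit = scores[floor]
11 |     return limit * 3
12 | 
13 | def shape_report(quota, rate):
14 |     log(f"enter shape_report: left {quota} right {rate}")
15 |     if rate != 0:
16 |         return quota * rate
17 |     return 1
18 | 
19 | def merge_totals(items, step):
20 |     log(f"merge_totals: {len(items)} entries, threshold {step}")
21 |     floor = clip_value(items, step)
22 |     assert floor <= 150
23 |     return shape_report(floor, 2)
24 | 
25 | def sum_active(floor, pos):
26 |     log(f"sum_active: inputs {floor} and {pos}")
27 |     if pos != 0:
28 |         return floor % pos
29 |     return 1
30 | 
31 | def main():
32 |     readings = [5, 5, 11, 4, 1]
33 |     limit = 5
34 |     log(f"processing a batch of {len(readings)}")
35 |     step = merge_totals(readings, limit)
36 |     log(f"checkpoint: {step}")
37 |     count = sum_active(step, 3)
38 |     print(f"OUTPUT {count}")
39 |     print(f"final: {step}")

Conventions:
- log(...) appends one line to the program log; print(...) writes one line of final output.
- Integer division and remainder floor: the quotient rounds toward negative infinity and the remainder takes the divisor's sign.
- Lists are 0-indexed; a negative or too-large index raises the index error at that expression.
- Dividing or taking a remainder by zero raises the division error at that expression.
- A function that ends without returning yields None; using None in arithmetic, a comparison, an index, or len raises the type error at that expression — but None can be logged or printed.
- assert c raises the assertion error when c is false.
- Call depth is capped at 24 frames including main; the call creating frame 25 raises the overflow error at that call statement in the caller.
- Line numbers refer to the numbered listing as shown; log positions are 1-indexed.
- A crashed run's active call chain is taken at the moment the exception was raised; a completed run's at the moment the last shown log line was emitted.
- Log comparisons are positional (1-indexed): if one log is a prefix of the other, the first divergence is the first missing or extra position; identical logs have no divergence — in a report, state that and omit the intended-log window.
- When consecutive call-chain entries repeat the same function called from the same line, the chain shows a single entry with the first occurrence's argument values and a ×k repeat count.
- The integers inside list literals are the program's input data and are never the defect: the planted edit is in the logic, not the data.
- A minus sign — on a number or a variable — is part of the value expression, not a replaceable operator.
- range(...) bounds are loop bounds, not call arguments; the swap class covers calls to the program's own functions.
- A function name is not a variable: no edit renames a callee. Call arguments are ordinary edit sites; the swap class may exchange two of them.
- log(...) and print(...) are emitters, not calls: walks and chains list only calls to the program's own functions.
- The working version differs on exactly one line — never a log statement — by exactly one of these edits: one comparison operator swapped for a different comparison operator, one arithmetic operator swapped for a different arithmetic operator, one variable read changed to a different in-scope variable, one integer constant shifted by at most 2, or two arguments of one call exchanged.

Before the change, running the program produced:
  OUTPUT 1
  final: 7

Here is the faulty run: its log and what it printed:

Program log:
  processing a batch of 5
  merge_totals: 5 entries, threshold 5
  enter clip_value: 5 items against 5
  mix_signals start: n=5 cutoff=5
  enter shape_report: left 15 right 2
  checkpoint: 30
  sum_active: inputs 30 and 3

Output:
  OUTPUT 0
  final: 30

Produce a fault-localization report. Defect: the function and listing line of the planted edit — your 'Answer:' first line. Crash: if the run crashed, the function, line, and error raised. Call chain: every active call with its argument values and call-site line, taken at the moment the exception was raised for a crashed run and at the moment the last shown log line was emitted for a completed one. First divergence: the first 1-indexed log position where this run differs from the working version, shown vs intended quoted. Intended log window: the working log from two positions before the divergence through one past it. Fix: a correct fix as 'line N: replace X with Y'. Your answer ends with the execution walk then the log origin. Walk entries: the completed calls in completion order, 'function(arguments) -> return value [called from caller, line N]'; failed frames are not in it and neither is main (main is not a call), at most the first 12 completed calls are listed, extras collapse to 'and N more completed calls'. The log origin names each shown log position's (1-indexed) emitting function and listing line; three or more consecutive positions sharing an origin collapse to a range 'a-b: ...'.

Answer: the defect is in shape_report at line 16.
Key observation: Everything matches until log position 6, which reads 'checkpoint: 30' in place of 'checkpoint: 7'.
Call chain: main -> sum_active(30, 3) (called at line 37).
First divergence: position 6; shown 'checkpoint: 30' vs intended 'checkpoint: 7'.
Intended log window:
  4: mix_signals start: n=5 cutoff=5
  5: enter shape_report: left 15 right 2
  6: checkpoint: 7
  7: sum_active: inputs 7 and 3
Execution walk:
  mix_signals([5, 5, 11, 4, 1], 5) -> 0  [called from clip_value, line 9]
  clip_value([5, 5, 11, 4, 1], 5) -> 15  [called from merge_totals, line 21]
  shape_report(15, 2) -> 30  [called from merge_totals, line 23]
  merge_totals([5, 5, 11, 4, 1], 5) -> 30  [called from main, line 35]
  sum_active(30, 3) -> 0  [called from main, line 37]
Log origins:
  1: emitted by main (line 34)
  2: emitted by merge_totals (line 20)
  3: emitted by clip_value (line 8)
  4: emitted by mix_signals (line 2)
  5: emitted by shape_report (line 14)
  6: emitted by main (line 36)
  7: emitted by sum_active (line 26)
A correct fix: line 16: replace `*` with `//`.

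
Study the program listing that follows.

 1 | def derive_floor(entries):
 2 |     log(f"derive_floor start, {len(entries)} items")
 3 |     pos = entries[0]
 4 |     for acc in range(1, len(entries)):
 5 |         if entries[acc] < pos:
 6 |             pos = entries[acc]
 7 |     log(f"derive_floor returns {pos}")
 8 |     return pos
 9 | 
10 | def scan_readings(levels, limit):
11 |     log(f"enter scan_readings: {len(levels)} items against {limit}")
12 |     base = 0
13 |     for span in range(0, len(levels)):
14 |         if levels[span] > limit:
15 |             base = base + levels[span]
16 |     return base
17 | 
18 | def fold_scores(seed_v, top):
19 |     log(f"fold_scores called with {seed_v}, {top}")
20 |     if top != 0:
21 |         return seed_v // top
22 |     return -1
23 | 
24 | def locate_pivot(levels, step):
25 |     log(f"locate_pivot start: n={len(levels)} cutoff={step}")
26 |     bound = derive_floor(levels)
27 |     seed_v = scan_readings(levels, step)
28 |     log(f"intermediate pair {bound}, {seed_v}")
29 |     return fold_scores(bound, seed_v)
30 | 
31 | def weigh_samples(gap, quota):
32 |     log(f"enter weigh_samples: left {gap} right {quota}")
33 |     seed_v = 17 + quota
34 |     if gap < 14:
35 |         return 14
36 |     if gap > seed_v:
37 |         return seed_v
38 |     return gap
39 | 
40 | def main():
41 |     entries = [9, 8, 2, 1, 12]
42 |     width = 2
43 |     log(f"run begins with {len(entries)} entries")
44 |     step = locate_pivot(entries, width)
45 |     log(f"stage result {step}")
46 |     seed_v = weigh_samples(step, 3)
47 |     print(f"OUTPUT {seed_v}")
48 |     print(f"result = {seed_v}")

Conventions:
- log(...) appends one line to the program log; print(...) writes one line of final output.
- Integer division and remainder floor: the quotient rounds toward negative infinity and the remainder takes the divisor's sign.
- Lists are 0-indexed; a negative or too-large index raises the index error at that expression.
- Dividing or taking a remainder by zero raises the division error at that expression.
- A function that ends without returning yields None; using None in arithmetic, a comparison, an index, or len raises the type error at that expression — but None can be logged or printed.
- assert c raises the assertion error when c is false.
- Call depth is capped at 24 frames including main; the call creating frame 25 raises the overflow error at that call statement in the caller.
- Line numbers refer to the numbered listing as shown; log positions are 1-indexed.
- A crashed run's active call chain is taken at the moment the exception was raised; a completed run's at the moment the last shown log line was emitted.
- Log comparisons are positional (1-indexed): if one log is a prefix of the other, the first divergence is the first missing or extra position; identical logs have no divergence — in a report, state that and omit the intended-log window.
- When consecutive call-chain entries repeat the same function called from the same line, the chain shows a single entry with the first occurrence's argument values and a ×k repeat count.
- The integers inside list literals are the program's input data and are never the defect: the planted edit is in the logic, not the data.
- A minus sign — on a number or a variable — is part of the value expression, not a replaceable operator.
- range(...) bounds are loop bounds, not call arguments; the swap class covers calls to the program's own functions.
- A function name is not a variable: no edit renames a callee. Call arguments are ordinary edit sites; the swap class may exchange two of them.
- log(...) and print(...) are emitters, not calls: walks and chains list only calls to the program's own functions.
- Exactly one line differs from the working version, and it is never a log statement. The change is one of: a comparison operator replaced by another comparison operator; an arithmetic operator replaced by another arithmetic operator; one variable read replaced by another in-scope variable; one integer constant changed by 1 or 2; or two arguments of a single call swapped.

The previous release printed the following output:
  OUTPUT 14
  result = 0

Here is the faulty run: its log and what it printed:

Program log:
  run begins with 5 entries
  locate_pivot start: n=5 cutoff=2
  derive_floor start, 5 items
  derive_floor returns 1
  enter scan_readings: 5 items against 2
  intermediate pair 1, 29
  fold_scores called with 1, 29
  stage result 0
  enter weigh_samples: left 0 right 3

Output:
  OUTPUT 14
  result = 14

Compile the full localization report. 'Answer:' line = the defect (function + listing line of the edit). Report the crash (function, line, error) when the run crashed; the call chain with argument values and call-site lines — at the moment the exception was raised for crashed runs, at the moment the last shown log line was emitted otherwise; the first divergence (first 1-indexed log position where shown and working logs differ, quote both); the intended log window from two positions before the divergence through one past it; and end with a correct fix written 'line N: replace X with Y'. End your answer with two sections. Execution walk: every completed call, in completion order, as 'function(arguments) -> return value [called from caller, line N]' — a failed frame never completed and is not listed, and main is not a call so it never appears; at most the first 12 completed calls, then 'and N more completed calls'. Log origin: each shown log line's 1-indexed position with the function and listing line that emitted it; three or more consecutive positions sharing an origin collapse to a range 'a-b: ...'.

Answer: the defect is in main at line 48.
Key observation: The two runs log identically and part ways only at the printed values.
Call chain: main -> weigh_samples(0, 3) (called at line 46).
First divergence: none (the log streams are identical).
Execution walk:
  derive_floor([9, 8, 2, 1, 12]) -> 1  [called from locate_pivot, line 26]
  scan_readings([9, 8, 2, 1, 12], 2) -> 29  [called from locate_pivot, line 27]
  fold_scores(1, 29) -> 0  [called from locate_pivot, line 29]
  locate_pivot([9, 8, 2, 1, 12], 2) -> 0  [called from main, line 44]
  weigh_samples(0, 3) -> 14  [called from main, line 46]
Origin of each log line:
  1: from main, line 43
  2: from locate_pivot, line 25
  3: from derive_floor, line 2
  4: from derive_floor, line 7
  5: from scan_readings, line 11
  6: from locate_pivot, line 28
  7: from fold_scores, line 19
  8: from main, line 45
  9: from weigh_samples, line 32
A correct fix: line 48: replace `seed_v` with `step`.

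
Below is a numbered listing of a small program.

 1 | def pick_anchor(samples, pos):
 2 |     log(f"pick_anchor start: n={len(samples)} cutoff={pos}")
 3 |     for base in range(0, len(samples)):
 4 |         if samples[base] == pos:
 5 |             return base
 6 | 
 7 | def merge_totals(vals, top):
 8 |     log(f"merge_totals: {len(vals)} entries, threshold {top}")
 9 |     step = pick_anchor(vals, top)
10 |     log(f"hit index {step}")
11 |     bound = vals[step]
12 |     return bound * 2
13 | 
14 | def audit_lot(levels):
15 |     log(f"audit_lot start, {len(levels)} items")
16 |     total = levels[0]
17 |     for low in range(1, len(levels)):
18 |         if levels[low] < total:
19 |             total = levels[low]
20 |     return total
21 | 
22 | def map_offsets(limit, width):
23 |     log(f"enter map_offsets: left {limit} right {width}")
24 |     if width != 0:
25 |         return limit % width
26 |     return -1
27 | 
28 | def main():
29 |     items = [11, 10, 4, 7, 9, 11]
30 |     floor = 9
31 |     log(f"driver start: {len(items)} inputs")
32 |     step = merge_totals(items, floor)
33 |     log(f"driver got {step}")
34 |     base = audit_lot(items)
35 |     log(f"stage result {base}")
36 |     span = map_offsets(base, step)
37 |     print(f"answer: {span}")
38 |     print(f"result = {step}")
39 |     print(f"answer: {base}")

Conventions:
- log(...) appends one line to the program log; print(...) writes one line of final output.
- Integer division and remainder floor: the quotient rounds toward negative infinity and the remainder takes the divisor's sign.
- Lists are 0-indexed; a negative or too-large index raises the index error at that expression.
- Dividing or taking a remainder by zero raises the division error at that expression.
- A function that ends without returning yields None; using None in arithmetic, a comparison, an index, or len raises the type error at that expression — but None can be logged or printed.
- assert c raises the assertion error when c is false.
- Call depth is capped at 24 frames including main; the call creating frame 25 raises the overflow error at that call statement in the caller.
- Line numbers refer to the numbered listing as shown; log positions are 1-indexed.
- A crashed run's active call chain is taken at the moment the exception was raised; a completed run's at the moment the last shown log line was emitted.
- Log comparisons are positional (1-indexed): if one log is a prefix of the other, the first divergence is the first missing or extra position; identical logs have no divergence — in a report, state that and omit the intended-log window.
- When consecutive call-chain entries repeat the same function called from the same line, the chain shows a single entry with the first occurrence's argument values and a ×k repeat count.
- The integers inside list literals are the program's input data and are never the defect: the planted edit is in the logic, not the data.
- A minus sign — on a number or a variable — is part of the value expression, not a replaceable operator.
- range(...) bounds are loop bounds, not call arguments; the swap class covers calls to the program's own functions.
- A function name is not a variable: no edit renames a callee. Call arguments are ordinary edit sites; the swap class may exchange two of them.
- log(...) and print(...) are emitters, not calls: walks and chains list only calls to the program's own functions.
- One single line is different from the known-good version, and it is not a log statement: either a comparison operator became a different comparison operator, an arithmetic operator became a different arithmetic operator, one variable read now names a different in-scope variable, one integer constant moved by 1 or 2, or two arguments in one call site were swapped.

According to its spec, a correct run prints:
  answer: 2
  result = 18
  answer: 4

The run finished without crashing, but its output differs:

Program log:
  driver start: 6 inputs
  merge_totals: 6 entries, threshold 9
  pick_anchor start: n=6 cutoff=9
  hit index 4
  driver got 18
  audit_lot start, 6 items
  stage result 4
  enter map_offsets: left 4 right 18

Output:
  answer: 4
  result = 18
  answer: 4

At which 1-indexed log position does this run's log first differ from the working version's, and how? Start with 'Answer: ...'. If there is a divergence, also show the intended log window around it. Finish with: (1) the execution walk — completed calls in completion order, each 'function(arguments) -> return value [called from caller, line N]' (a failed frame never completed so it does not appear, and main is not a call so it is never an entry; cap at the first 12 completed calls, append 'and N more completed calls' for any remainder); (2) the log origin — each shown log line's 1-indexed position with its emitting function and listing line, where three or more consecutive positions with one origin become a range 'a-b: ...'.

Answer: position 8; shown 'enter map_offsets: left 4 right 18' vs intended 'enter map_offsets: left 18 right 4'.
Intended log window:
  6: audit_lot start, 6 items
  7: stage result 4
  8: enter map_offsets: left 18 right 4
Execution walk:
  pick_anchor([11, 10, 4, 7, 9, 11], 9) -> 4  [called from merge_totals, line 9]
  merge_totals([11, 10, 4, 7, 9, 11], 9) -> 18  [called from main, line 32]
  audit_lot([11, 10, 4, 7, 9, 11]) -> 4  [called from main, line 34]
  map_offsets(4, 18) -> 4  [called from main, line 36]
Log origin:
  1: emitted by main (line 31)
  2: emitted by merge_totals (line 8)
  3: emitted by pick_anchor (line 2)
  4: emitted by merge_totals (line 10)
  5: emitted by main (line 33)
  6: emitted by audit_lot (line 15)
  7: emitted by main (line 35)
  8: emitted by map_offsets (line 23)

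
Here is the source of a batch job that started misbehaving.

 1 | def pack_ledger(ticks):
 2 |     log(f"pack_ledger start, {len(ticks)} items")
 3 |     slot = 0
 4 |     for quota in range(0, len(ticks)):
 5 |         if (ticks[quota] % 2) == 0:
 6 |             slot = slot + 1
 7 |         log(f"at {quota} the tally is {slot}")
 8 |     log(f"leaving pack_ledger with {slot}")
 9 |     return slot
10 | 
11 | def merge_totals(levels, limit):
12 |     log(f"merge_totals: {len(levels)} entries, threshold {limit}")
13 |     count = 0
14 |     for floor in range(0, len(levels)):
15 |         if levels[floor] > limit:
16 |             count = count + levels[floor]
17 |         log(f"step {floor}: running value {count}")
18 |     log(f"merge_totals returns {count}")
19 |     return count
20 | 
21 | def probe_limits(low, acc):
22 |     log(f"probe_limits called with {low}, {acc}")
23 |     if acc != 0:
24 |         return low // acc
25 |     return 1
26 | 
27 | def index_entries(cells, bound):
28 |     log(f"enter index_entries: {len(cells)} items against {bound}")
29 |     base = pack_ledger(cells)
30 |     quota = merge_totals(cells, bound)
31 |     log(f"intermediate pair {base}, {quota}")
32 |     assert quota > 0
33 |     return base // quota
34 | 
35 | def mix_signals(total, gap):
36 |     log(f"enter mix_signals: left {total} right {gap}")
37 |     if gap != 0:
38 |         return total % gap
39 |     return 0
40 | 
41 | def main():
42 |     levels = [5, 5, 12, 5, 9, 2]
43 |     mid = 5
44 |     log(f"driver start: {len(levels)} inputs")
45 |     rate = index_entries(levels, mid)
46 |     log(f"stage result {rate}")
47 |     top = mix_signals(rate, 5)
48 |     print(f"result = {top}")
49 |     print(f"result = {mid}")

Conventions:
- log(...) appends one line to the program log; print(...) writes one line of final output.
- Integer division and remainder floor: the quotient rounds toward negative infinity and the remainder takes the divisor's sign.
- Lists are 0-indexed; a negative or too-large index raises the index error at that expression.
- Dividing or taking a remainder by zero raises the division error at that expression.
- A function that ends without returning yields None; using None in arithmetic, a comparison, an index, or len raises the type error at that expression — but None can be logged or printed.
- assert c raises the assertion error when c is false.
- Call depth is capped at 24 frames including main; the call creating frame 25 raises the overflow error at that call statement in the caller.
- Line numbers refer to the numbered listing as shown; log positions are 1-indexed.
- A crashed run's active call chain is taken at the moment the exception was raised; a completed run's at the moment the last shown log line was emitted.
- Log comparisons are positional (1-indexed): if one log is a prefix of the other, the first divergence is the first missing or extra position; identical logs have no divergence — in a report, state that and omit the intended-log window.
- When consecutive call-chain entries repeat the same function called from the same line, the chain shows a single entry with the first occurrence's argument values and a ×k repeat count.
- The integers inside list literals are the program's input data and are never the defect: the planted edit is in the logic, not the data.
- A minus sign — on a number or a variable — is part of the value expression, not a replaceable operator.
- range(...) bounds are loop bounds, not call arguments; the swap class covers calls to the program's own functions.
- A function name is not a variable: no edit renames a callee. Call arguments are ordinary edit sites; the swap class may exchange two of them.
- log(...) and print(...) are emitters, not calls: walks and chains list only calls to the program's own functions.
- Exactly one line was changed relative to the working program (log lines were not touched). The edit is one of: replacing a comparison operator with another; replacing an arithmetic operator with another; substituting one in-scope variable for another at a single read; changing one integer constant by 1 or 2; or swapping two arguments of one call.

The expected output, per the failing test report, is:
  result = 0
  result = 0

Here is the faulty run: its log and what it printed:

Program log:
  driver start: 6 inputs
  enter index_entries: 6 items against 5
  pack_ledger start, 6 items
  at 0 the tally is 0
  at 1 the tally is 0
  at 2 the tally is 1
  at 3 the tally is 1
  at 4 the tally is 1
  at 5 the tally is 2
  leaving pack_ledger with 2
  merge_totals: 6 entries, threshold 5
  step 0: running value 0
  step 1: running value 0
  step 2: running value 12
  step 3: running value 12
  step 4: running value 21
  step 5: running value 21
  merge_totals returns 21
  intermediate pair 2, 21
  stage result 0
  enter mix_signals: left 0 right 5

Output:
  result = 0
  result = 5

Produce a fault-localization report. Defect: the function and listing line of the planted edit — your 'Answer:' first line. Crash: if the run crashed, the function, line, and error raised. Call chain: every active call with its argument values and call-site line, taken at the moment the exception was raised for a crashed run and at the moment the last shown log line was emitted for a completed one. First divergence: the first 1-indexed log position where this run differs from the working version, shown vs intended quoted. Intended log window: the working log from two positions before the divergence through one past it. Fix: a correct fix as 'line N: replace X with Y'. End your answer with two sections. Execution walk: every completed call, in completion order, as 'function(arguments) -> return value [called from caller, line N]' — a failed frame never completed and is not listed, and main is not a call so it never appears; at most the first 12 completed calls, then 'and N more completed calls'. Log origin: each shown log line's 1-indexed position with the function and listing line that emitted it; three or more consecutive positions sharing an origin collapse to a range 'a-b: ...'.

Answer: the defect is in main at line 49.
The tell: The logs agree in full; only the final output differs.
Call chain: main -> mix_signals(0, 5) (called at line 47).
First divergence: none; the two logs match at every position.
Execution walk:
  pack_ledger([5, 5, 12, 5, 9, 2]) -> 2  [called from index_entries, line 29]
  merge_totals([5, 5, 12, 5, 9, 2], 5) -> 21  [called from index_entries, line 30]
  index_entries([5, 5, 12, 5, 9, 2], 5) -> 0  [called from main, line 45]
  mix_signals(0, 5) -> 0  [called from main, line 47]
Origin of each log line:
  1: logged in main at line 44
  2: logged in index_entries at line 28
  3: logged in pack_ledger at line 2
  4-9: logged in pack_ledger at line 7
  10: logged in pack_ledger at line 8
  11: logged in merge_totals at line 12
  12-17: logged in merge_totals at line 17
  18: logged in merge_totals at line 18
  19: logged in index_entries at line 31
  20: logged in main at line 46
  21: logged in mix_signals at line 36
A correct fix: line 49: replace `mid` with `rate`.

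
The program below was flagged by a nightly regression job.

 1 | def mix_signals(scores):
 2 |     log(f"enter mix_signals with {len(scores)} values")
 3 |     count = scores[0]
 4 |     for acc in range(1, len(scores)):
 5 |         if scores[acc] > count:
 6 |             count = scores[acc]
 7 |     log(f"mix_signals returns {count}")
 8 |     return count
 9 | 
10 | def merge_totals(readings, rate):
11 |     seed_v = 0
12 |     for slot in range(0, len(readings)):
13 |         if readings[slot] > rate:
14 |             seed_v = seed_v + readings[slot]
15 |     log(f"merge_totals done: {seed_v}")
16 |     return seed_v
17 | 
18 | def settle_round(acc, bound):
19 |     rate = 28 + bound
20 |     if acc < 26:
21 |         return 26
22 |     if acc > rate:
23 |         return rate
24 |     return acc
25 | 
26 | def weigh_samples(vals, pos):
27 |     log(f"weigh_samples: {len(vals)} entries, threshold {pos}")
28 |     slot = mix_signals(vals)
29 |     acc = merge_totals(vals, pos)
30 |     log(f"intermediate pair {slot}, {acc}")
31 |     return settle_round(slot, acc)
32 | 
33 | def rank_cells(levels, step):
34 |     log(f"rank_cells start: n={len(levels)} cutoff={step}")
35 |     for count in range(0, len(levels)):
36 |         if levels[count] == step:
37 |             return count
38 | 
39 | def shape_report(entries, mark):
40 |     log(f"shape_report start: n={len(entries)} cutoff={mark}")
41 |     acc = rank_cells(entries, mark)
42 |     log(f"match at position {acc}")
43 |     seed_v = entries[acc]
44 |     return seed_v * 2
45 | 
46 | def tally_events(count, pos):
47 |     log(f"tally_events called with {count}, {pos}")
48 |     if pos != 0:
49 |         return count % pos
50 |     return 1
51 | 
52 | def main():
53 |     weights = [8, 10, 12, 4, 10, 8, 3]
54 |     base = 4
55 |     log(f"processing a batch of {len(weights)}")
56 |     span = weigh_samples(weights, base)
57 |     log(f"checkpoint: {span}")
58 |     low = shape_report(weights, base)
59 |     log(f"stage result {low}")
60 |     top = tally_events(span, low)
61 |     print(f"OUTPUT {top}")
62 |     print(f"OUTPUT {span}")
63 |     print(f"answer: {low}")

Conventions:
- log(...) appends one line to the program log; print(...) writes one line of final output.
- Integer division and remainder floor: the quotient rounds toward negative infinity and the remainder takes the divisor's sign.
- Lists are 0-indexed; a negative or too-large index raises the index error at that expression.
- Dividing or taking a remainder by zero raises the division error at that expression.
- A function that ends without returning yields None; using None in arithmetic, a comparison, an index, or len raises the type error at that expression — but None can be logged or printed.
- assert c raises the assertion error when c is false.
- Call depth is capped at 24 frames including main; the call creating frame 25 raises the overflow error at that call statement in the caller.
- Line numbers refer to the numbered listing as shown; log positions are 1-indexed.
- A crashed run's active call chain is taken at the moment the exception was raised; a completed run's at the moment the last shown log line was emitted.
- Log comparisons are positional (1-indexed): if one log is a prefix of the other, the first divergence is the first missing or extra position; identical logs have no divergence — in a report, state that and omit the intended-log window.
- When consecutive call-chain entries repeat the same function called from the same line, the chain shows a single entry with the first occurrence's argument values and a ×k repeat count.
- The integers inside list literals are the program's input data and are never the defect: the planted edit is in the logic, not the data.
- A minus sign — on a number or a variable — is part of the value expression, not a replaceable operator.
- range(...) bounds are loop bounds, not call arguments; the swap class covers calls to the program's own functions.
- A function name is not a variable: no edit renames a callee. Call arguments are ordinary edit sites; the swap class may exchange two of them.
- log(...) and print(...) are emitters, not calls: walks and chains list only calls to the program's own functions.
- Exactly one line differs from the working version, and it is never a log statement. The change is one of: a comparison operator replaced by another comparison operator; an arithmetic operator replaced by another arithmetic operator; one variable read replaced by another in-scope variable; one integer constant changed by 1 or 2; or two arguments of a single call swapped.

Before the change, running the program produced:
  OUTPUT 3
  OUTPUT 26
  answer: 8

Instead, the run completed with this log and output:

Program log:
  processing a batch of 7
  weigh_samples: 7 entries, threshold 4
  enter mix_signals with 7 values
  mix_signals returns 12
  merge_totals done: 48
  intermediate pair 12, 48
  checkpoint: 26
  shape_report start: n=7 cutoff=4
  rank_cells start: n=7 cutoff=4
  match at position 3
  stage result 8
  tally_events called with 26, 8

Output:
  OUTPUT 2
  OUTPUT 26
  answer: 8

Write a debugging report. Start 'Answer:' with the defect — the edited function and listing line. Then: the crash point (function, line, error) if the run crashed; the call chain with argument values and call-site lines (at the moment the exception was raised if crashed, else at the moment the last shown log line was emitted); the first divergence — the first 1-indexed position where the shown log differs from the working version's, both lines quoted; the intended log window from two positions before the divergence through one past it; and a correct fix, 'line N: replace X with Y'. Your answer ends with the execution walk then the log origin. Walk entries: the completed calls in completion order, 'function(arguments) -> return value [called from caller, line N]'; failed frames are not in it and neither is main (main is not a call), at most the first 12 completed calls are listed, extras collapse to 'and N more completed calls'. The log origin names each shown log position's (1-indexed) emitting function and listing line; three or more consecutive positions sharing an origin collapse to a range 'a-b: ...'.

Answer: the defect is in tally_events at line 49.
Core observation: Log streams are identical — the defect surfaces only in the printed output.
Call chain: main -> tally_events(26, 8) (called at line 60).
First divergence: none; the two logs match at every position.
Execution walk:
  mix_signals([8, 10, 12, 4, 10, 8, 3]) -> 12  [called from weigh_samples, line 28]
  merge_totals([8, 10, 12, 4, 10, 8, 3], 4) -> 48  [called from weigh_samples, line 29]
  settle_round(12, 48) -> 26  [called from weigh_samples, line 31]
  weigh_samples([8, 10, 12, 4, 10, 8, 3], 4) -> 26  [called from main, line 56]
  rank_cells([8, 10, 12, 4, 10, 8, 3], 4) -> 3  [called from shape_report, line 41]
  shape_report([8, 10, 12, 4, 10, 8, 3], 4) -> 8  [called from main, line 58]
  tally_events(26, 8) -> 2  [called from main, line 60]
Log line origins:
  1: logged in main at line 55
  2: logged in weigh_samples at line 27
  3: logged in mix_signals at line 2
  4: logged in mix_signals at line 7
  5: logged in merge_totals at line 15
  6: logged in weigh_samples at line 30
  7: logged in main at line 57
  8: logged in shape_report at line 40
  9: logged in rank_cells at line 34
  10: logged in shape_report at line 42
  11: logged in main at line 59
  12: logged in tally_events at line 47
A correct fix: line 49: replace `%` with `//`.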